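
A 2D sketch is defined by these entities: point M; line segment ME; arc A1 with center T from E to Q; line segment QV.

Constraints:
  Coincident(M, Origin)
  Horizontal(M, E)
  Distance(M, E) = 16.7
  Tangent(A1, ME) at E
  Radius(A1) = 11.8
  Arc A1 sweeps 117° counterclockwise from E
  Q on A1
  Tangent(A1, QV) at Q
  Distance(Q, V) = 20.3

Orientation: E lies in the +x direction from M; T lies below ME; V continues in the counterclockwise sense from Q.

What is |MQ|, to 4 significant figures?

18.24

M is at the origin; M and E share the same y with |ME| = 16.7 and E on the +x side, so E = (16.70, 0.000). The tangent condition forces TE to be normal to ME, so T = E + (0, -11.8) = (16.70, -11.80). On A1, E sits at bearing 90° from T; a 117° counterclockwise sweep puts Q at bearing 207°, so Q = T + 11.8·(cos 207°, sin 207°) = (6.186, -17.16). Then |MQ| = |Q − M| = 18.24.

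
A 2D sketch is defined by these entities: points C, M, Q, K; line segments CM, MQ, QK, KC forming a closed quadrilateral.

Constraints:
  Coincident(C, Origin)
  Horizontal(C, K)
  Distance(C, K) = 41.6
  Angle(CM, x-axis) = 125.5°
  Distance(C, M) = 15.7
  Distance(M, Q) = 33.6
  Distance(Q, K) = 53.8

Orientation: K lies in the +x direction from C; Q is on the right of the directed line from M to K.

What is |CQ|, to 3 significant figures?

22.3

C is at the origin; C and K share the same y with |CK| = 41.6 and K in +x, so K = (41.6, 0). CM runs at 125.5° with |CM| = 15.7, so M = (-9.12, 12.8). Q is determined by |MQ| = 33.6 and |QK| = 53.8 together: it lies at the intersection of circle(M, 33.6) and circle(K, 53.8). With |MK| = 52.3, the foot of the radical line on MK is 9.27 from M and the perpendicular offset is √(33.6² − 9.27²) = 32.3. Taking the right-of-MK solution: Q = (-8.02, -20.8).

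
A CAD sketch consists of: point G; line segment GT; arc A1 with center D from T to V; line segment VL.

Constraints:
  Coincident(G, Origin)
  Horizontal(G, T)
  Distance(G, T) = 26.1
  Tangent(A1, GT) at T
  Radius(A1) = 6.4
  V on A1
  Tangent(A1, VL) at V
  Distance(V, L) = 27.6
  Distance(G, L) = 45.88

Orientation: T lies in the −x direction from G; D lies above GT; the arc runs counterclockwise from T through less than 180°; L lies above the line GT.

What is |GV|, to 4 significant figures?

21.98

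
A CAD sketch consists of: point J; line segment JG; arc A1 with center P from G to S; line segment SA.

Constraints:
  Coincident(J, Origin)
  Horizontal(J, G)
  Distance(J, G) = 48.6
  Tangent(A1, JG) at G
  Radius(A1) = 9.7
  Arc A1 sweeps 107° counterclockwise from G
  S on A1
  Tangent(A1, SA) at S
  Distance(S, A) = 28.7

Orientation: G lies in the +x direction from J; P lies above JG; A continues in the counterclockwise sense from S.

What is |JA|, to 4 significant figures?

63.62

J is at the origin; J and G share the same y with |JG| = 48.6 and G on the +x side, so G = (48.60, 0.000). Tangency of A1 to JG means the radius PG is perpendicular to JG, so P = G + (0, 9.7) = (48.60, 9.700). On A1, G sits at bearing -90° from P; a 107° counterclockwise sweep puts S at bearing 17°, so S = P + 9.7·(cos 17°, sin 17°) = (57.88, 12.54). Tangency of A1 to SA means the radius PS is perpendicular to SA, so SA runs along (−sin 17°, cos 17°); with |SA| = 28.7, A = (49.49, 39.98). Then |JA| = |A − J| = 63.62.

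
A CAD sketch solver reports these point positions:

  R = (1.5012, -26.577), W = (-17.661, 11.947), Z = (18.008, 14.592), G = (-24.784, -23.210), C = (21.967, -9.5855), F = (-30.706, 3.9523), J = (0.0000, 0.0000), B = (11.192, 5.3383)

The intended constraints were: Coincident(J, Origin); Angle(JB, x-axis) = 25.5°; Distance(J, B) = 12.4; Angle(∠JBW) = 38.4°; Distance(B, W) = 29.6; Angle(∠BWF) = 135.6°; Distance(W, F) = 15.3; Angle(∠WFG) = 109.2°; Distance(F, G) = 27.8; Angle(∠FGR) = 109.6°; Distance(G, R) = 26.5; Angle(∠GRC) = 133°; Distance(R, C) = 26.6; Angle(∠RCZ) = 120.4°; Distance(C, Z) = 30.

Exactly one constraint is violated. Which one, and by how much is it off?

Distance(C, Z) = 30 — off by 5.50.

J = (0.00, 0.00) ✓; JB at 25.50° ✓; |JB| = 12.40 ✓; ∠JBW = 38.40° ✓; |BW| = 29.60 ✓; ∠BWF = 135.6° ✓; |WF| = 15.30 ✓; ∠WFG = 109.2° ✓; |FG| = 27.80 ✓; ∠FGR = 109.6° ✓; |GR| = 26.50 ✓; ∠GRC = 133.0° ✓; |RC| = 26.60 ✓; ∠RCZ = 120.4° ✓; |CZ| = 24.50 ✗.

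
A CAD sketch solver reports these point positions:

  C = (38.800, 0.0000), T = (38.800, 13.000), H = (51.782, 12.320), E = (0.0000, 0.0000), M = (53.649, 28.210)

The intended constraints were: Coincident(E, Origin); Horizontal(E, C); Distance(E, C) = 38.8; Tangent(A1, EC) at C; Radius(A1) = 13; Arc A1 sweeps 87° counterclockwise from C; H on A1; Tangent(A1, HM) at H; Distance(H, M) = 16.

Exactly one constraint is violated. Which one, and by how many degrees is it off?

Tangent(A1, HM) at H — off by 3.70°.

E = (0.00, 0.00) ✓; E.y = 0.00, C.y = 0.00 ✓; |EC| = 38.80 ✓; ∠(TC, CE) = 90.00° ✓; |TC| = 13.00 ✓; bearing(T→H) − bearing(T→C) = 87.00° ✓; |TH| = 13.00 ✓; ∠(TH, HM) = 93.70° ✗; |HM| = 16.00 ✓.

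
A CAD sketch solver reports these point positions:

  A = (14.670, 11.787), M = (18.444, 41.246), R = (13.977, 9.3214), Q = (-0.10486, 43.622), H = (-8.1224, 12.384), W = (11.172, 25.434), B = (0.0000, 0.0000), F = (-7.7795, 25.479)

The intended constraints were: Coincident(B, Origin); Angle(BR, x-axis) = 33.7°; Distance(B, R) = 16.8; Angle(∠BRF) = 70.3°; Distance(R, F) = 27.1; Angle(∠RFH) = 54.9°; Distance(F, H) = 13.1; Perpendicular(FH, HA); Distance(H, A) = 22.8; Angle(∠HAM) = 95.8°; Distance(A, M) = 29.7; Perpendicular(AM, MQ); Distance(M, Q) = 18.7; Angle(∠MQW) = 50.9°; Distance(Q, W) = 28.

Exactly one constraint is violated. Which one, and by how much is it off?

Distance(Q, W) = 28 — off by 6.60.

B = (0.00, 0.00) ✓; BR at 33.70° ✓; |BR| = 16.80 ✓; ∠BRF = 70.30° ✓; |RF| = 27.10 ✓; ∠RFH = 54.90° ✓; |FH| = 13.10 ✓; ∠(FH, HA) = 90.00° ✓; |HA| = 22.80 ✓; ∠HAM = 95.80° ✓; |AM| = 29.70 ✓; ∠(AM, MQ) = 90.00° ✓; |MQ| = 18.70 ✓; ∠MQW = 50.90° ✓; |QW| = 21.40 ✗.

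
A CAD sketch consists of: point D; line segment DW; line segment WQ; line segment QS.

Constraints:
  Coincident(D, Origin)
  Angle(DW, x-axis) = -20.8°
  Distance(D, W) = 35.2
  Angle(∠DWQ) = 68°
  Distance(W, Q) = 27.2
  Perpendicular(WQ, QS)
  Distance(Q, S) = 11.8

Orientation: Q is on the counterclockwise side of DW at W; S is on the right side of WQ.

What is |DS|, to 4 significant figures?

46.59

D is at the origin; DW runs at -20.8° with length 35.2, so W = 35.2·(cos -20.8°, sin -20.8°) = (32.91, -12.50). ∠DWQ = 68.0°, so WQ runs at -20.8° + (180° − 68.0°) = 91.20° from the x-axis; with |WQ| = 27.2, Q = W + 27.2·(cos 91.20°, sin 91.20°) = (32.34, 14.69). The perpendicularity gives QS at right angles to WQ; with |QS| = 11.8 on the right of WQ, S = Q + 11.8·(0.9998, 0.02094) = (44.13, 14.94). Then |DS| = |S − D| = 46.59.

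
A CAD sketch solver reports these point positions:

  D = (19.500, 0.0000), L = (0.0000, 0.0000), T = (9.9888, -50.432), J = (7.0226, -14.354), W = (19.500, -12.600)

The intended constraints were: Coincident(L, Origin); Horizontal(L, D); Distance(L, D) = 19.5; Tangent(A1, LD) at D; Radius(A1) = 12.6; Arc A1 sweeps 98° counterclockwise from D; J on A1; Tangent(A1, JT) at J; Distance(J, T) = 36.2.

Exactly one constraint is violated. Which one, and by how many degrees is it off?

Tangent(A1, JT) at J — off by 3.30°.

L = (0.00, 0.00) ✓; L.y = 0.00, D.y = 0.00 ✓; |LD| = 19.50 ✓; ∠(WD, DL) = 90.00° ✓; |WD| = 12.60 ✓; bearing(W→J) − bearing(W→D) = 98.00° ✓; |WJ| = 12.60 ✓; ∠(WJ, JT) = 93.30° ✗; |JT| = 36.20 ✓.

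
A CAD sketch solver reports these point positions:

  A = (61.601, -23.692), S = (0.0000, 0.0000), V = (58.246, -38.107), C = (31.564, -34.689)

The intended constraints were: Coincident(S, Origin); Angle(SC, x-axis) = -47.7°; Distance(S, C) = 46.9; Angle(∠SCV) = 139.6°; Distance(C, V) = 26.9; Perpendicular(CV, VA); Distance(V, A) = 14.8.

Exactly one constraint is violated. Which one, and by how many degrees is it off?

Perpendicular(CV, VA) — off by 5.80°.

S = (0.00, 0.00) ✓; SC at -47.70° ✓; |SC| = 46.90 ✓; ∠SCV = 139.6° ✓; |CV| = 26.90 ✓; ∠(CV, VA) = 84.20° ✗; |VA| = 14.80 ✓.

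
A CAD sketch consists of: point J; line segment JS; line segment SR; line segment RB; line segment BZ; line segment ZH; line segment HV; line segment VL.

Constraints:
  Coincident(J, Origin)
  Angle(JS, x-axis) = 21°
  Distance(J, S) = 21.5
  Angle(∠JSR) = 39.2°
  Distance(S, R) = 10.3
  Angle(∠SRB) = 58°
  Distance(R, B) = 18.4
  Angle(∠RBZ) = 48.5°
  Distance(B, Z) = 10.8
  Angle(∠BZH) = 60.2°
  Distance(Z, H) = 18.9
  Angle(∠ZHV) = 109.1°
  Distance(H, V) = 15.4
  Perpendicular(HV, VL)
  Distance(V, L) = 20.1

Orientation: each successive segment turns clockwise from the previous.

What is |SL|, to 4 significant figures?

27.07

J is at the origin; JS runs at 21.0° with length 21.5, so S = (20.07, 7.705). ∠JSR = 39.2° gives SR at -119.8° from the x-axis; with |SR| = 10.3, R = (14.95, -1.233). ∠SRB = 58.0° gives RB at 118.2° from the x-axis; with |RB| = 18.4, B = (6.258, 14.98). ∠RBZ = 48.5° gives BZ at -13.30° from the x-axis; with |BZ| = 10.8, Z = (16.77, 12.50). ∠BZH = 60.2° gives ZH at -133.1° from the x-axis; with |ZH| = 18.9, H = (3.855, -1.302). ∠ZHV = 109.1° gives HV at 156.0° from the x-axis; with |HV| = 15.4, V = (-10.21, 4.962). The perpendicularity gives VL at right angles to HV, so VL runs at 66.00°; with |VL| = 20.1, L = (-2.039, 23.32). Then |SL| = |L − S| = 27.07.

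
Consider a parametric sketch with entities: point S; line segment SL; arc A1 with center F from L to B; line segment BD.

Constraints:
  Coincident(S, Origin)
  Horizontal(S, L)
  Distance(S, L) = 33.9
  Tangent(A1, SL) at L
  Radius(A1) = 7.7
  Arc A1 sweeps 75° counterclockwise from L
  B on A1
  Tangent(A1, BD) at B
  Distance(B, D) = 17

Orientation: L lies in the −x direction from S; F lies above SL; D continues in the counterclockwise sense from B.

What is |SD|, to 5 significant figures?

31.247

S is at the origin; S and L share the same y with |SL| = 33.9 and L on the −x side, so L = (-33.900, 0.0000). A1 meets SL tangentially, so FL is at right angles to SL, so F = L + (0, 7.7) = (-33.900, 7.7000). On A1, L sits at bearing -90° from F; a 75° counterclockwise sweep puts B at bearing -15°, so B = F + 7.7·(cos -15°, sin -15°) = (-26.462, 5.7071). Tangency of A1 to BD means the radius FB is perpendicular to BD, so BD runs along (−sin -15°, cos -15°); with |BD| = 17.0, D = (-22.062, 22.128). Then |SD| = |D − S| = 31.247.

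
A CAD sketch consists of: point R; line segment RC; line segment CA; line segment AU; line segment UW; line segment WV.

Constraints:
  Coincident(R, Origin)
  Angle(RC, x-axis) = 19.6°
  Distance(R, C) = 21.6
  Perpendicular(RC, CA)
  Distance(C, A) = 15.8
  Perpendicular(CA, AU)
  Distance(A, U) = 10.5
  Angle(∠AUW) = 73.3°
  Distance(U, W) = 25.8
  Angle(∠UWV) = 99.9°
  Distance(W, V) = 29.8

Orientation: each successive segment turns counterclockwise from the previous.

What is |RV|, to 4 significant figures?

48.40

R is at the origin; RC runs at 19.6° with length 21.6, so C = (20.35, 7.246). RC ⟂ CA, so CA runs at 109.6°; with |CA| = 15.8, A = (15.05, 22.13). CA ⟂ AU, so AU runs at -160.4°; with |AU| = 10.5, U = (5.157, 18.61). ∠AUW = 73.3° gives UW at -53.70° from the x-axis; with |UW| = 25.8, W = (20.43, -2.185). ∠UWV = 99.9° gives WV at 26.40° from the x-axis; with |WV| = 29.8, V = (47.12, 11.07). Then |RV| = |V − R| = 48.40.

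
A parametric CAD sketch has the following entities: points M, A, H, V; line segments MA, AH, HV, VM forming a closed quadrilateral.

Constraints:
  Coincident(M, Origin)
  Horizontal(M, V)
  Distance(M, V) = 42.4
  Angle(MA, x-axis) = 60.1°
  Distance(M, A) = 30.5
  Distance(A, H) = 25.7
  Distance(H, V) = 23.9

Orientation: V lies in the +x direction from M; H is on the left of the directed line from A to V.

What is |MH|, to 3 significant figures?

47.2

M is at the origin; M and V share the same y with |MV| = 42.4 and V in +x, so V = (42.4, 0). MA runs at 60.1° with |MA| = 30.5, so A = (15.2, 26.4). H is determined by |AH| = 25.7 and |HV| = 23.9 together: it lies at the intersection of circle(A, 25.7) and circle(V, 23.9). With |AV| = 37.9, the foot of the radical line on AV is 20.1 from A and the perpendicular offset is √(25.7² − 20.1²) = 16.0. Taking the left-of-AV solution: H = (40.8, 23.8).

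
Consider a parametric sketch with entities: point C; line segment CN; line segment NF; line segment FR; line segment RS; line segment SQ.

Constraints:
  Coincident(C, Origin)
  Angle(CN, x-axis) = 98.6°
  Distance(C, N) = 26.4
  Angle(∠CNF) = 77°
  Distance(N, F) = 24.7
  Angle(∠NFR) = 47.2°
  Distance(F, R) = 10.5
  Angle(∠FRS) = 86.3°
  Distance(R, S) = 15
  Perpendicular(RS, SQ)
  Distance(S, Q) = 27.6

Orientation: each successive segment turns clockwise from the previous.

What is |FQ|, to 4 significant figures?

22.32

C is at the origin; CN runs at 98.6° with length 26.4, so N = (-3.948, 26.10). ∠CNF = 77.0° gives NF at -4.400° from the x-axis; with |NF| = 24.7, F = (20.68, 24.21). ∠NFR = 47.2° gives FR at -137.2° from the x-axis; with |FR| = 10.5, R = (12.98, 17.07). ∠FRS = 86.3° gives RS at 129.1° from the x-axis; with |RS| = 15.0, S = (3.515, 28.71). The perpendicularity gives SQ at right angles to RS, so SQ runs at 39.10°; with |SQ| = 27.6, Q = (24.93, 46.12). Then |FQ| = |Q − F| = 22.32.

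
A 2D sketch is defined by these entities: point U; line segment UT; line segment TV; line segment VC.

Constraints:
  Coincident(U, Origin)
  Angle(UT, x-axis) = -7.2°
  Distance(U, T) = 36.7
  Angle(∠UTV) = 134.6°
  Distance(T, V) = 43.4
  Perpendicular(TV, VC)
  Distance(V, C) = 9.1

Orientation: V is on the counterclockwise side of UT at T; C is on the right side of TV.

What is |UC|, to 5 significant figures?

77.625

∠UTV = 134.6°, so TV runs at -7.2° + (180° − 134.6°) = 38.200° from the x-axis; with |TV| = 43.4, V = T + 43.4·(cos 38.200°, sin 38.200°) = (70.517, 22.239). The perpendicularity gives VC at right angles to TV; with |VC| = 9.1 on the right of TV, C = V + 9.1·(0.61841, -0.78586) = (76.144, 15.088). Then |UC| = |C − U| = 77.625.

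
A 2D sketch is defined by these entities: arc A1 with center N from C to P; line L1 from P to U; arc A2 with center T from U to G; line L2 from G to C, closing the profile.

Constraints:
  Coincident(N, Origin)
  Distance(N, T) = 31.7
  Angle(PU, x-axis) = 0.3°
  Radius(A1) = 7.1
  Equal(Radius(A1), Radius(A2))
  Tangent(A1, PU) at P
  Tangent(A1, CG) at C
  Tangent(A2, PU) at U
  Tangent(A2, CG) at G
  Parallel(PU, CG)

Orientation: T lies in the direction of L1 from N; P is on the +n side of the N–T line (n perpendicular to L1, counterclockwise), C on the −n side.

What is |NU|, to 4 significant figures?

32.49

The slot axis is L1's direction at 0.3°, so u = (cos 0.3°, sin 0.3°) = (1.000, 0.005236) and n = (−sin 0.3°, cos 0.3°) = (-0.005236, 1.000). N is at the origin and T lies 31.7 along u from N, so T = 31.7·u = (31.70, 0.1660). Tangency of A1 to both parallel lines with radius 7.1 puts P and C at N ± 7.1·n: P = (-0.03718, 7.100), C = (0.03718, -7.100). Equal radii place U and G the same way about T: U = T + 7.1·n = (31.66, 7.266), G = T − 7.1·n = (31.74, -6.934). Then |NU| = |U − N| = 32.49.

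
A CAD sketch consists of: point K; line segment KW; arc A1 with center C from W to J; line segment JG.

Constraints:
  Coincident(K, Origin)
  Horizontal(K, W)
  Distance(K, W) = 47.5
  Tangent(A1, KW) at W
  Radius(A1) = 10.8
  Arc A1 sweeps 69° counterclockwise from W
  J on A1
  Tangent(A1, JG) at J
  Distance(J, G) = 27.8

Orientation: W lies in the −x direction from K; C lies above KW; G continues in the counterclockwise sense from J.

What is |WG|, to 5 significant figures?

38.511

On A1, W sits at bearing -90° from C; a 69° counterclockwise sweep puts J at bearing -21°, so J = C + 10.8·(cos -21°, sin -21°) = (-37.417, 6.9296). Tangency of A1 to JG means the radius CJ is perpendicular to JG, so JG runs along (−sin -21°, cos -21°); with |JG| = 27.8, G = (-27.455, 32.883). Then |WG| = |G − W| = 38.511.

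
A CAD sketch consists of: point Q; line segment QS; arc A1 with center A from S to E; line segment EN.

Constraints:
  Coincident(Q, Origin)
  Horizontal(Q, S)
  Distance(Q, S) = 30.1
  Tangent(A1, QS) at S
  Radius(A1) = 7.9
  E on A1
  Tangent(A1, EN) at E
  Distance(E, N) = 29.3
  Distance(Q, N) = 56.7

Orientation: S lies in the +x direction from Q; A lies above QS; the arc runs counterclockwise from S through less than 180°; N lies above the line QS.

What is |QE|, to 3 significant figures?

38.2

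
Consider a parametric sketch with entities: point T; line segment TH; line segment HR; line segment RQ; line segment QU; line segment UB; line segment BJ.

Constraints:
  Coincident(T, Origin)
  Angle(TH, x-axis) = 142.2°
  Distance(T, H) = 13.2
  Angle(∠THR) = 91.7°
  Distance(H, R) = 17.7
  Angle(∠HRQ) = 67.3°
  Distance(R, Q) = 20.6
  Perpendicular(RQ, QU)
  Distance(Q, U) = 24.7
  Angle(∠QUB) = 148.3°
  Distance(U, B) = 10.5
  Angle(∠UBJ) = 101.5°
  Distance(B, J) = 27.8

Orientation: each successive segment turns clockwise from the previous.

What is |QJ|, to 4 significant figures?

39.71

T is at the origin; TH runs at 142.2° with length 13.2, so H = (-10.43, 8.090). ∠THR = 91.7° gives HR at 53.90° from the x-axis; with |HR| = 17.7, R = (-0.001271, 22.39). ∠HRQ = 67.3° gives RQ at -58.80° from the x-axis; with |RQ| = 20.6, Q = (10.67, 4.771). RQ is perpendicular to QU, so QU runs at -148.8°; with |QU| = 24.7, U = (-10.46, -8.024). ∠QUB = 148.3° gives UB at 179.5° from the x-axis; with |UB| = 10.5, B = (-20.96, -7.932). ∠UBJ = 101.5° gives BJ at 101.0° from the x-axis; with |BJ| = 27.8, J = (-26.26, 19.36). Then |QJ| = |J − Q| = 39.71.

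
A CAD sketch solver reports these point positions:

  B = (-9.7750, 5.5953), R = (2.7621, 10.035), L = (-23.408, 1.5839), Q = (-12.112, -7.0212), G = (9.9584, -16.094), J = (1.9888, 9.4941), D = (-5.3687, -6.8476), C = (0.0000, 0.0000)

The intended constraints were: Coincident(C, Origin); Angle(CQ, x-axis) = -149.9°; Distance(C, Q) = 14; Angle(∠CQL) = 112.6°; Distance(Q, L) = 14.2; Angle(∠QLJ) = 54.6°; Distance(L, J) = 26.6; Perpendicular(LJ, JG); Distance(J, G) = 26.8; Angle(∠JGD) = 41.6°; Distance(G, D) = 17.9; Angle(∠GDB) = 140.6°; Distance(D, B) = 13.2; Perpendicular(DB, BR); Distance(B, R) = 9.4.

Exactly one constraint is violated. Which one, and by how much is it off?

Distance(B, R) = 9.4 — off by 3.90.

C = (0.00, 0.00) ✓; CQ at -149.9° ✓; |CQ| = 14.00 ✓; ∠CQL = 112.6° ✓; |QL| = 14.20 ✓; ∠QLJ = 54.60° ✓; |LJ| = 26.60 ✓; ∠(LJ, JG) = 90.00° ✓; |JG| = 26.80 ✓; ∠JGD = 41.60° ✓; |GD| = 17.90 ✓; ∠GDB = 140.6° ✓; |DB| = 13.20 ✓; ∠(DB, BR) = 90.00° ✓; |BR| = 13.30 ✗.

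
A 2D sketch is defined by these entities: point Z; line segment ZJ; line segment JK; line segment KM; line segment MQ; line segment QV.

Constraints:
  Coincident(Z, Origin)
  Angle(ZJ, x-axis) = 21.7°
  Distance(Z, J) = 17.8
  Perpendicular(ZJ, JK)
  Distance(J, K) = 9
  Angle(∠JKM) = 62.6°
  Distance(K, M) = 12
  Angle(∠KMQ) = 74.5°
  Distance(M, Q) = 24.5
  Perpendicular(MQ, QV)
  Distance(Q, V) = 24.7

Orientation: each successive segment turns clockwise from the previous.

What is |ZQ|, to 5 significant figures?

27.874

Z is at the origin; ZJ runs at 21.7° with length 17.8, so J = (16.539, 6.5815). The perpendicularity gives JK at right angles to ZJ, so JK runs at -68.300°; with |JK| = 9.0, K = (19.866, -1.7807). ∠JKM = 62.6° gives KM at 174.30° from the x-axis; with |KM| = 12.0, M = (7.9256, -0.58886). ∠KMQ = 74.5° gives MQ at 68.800° from the x-axis; with |MQ| = 24.5, Q = (16.785, 22.253). Then |ZQ| = |Q − Z| = 27.874.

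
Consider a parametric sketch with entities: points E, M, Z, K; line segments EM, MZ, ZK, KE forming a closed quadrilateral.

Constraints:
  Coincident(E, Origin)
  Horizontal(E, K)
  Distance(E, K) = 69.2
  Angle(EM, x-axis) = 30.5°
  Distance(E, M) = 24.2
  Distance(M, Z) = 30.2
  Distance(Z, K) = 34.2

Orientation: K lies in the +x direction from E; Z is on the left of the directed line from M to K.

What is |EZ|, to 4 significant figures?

54.39

Checks: |MZ| = 30.20 ✓; |ZK| = 34.20 ✓.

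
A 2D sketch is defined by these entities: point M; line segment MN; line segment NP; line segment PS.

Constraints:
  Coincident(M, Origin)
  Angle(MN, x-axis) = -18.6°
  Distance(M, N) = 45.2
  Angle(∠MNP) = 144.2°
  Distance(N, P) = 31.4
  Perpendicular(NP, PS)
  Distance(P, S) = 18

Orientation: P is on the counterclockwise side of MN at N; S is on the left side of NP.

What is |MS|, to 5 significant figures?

68.581

M is at the origin; MN runs at -18.6° with length 45.2, so N = 45.2·(cos -18.6°, sin -18.6°) = (42.839, -14.417). ∠MNP = 144.2°, so NP runs at -18.6° + (180° − 144.2°) = 17.200° from the x-axis; with |NP| = 31.4, P = N + 31.4·(cos 17.200°, sin 17.200°) = (72.835, -5.1317). NP ⟂ PS; with |PS| = 18.0 on the left of NP, S = P + 18.0·(-0.29571, 0.95528) = (67.512, 12.063). Then |MS| = |S − M| = 68.581.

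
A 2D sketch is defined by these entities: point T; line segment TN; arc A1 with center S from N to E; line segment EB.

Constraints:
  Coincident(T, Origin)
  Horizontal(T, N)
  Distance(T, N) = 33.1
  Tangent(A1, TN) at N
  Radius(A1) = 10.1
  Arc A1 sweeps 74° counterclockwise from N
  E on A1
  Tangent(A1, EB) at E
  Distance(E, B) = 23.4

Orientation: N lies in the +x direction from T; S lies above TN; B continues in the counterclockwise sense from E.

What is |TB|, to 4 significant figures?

57.58

On A1, N sits at bearing -90° from S; a 74° counterclockwise sweep puts E at bearing -16°, so E = S + 10.1·(cos -16°, sin -16°) = (42.81, 7.316). Tangency of A1 to EB means the radius SE is perpendicular to EB, so EB runs along (−sin -16°, cos -16°); with |EB| = 23.4, B = (49.26, 29.81). Then |TB| = |B − T| = 57.58.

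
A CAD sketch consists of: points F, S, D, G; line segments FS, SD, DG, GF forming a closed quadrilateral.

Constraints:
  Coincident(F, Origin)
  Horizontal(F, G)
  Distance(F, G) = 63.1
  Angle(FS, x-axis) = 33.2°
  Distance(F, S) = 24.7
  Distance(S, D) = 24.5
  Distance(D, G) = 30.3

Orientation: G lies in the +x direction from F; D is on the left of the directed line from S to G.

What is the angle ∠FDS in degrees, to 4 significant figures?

5.336°

Checks: |FG| = 63.10 ✓; |FS| = 24.70 ✓; |SD| = 24.50 ✓; |DG| = 30.30 ✓.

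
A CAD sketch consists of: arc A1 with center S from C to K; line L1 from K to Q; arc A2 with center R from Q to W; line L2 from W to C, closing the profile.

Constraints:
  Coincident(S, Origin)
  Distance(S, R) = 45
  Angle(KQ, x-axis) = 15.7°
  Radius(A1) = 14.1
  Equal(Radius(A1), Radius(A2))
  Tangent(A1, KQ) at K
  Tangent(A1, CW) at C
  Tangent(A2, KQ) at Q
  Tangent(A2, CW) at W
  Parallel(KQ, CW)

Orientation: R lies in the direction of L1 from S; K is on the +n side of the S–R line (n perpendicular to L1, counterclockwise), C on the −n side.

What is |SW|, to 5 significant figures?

47.157

The slot axis is L1's direction at 15.7°, so u = (cos 15.7°, sin 15.7°) = (0.96269, 0.27060) and n = (−sin 15.7°, cos 15.7°) = (-0.27060, 0.96269). S is at the origin and R lies 45.0 along u from S, so R = 45.0·u = (43.321, 12.177). Tangency of A1 to both parallel lines with radius 14.1 puts K and C at S ± 14.1·n: K = (-3.8155, 13.574), C = (3.8155, -13.574). Equal radii place Q and W the same way about R: Q = R + 14.1·n = (39.506, 25.751), W = R − 14.1·n = (47.137, -1.3969). Then |SW| = |W − S| = 47.157.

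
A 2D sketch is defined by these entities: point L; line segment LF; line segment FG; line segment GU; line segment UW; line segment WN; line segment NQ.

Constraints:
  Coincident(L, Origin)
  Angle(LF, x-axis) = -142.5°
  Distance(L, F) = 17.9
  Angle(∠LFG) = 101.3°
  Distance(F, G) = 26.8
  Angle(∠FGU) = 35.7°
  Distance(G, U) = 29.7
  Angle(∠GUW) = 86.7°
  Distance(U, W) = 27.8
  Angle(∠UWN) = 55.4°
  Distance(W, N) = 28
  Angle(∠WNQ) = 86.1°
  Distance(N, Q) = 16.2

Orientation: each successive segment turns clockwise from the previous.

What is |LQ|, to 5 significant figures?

18.719

L is at the origin; LF runs at -142.5° with length 17.9, so F = (-14.201, -10.897). ∠LFG = 101.3° gives FG at 138.80° from the x-axis; with |FG| = 26.8, G = (-34.366, 6.7560). ∠FGU = 35.7° gives GU at -5.5000° from the x-axis; with |GU| = 29.7, U = (-4.8025, 3.9094). ∠GUW = 86.7° gives UW at -98.800° from the x-axis; with |UW| = 27.8, W = (-9.0555, -23.563). ∠UWN = 55.4° gives WN at 136.60° from the x-axis; with |WN| = 28.0, N = (-29.400, -4.3249). ∠WNQ = 86.1° gives NQ at 42.700° from the x-axis; with |NQ| = 16.2, Q = (-17.494, 6.6613). Then |LQ| = |Q − L| = 18.719.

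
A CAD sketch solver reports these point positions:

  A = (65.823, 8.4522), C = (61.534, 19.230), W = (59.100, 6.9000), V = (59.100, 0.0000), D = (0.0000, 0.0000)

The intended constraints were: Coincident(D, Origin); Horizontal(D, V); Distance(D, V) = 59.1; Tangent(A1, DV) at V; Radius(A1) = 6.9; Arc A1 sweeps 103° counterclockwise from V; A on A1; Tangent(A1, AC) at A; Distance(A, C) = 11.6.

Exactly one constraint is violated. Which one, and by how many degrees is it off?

Tangent(A1, AC) at A — off by 8.70°.

D = (0.00, 0.00) ✓; D.y = 0.00, V.y = 0.00 ✓; |DV| = 59.10 ✓; ∠(WV, VD) = 90.00° ✓; |WV| = 6.900 ✓; bearing(W→A) − bearing(W→V) = 103.0° ✓; |WA| = 6.900 ✓; ∠(WA, AC) = 81.30° ✗; |AC| = 11.60 ✓.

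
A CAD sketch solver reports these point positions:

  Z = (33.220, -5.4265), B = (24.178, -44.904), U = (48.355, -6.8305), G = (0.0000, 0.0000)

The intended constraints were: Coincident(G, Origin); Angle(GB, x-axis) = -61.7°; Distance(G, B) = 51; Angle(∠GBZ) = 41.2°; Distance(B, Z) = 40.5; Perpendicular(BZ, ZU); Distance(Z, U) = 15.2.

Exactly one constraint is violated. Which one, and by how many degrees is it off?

Perpendicular(BZ, ZU) — off by 7.60°.

G = (0.00, 0.00) ✓; GB at -61.70° ✓; |GB| = 51.00 ✓; ∠GBZ = 41.20° ✓; |BZ| = 40.50 ✓; ∠(BZ, ZU) = 82.40° ✗; |ZU| = 15.20 ✓.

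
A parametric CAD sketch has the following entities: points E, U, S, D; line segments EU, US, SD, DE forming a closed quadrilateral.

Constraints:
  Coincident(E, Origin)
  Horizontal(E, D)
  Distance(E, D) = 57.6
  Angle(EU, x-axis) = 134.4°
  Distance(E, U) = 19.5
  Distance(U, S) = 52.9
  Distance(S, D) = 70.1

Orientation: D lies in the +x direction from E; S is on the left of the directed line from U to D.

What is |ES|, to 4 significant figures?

59.56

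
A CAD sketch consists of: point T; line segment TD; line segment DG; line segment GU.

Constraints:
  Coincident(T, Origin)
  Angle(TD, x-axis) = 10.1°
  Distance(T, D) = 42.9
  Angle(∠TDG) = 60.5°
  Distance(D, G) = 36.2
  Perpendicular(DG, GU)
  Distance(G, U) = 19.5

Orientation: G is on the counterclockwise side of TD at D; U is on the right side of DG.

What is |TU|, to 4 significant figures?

58.80

∠TDG = 60.5°, so DG runs at 10.1° + (180° − 60.5°) = 129.6° from the x-axis; with |DG| = 36.2, G = D + 36.2·(cos 129.6°, sin 129.6°) = (19.16, 35.42). DG is perpendicular to GU; with |GU| = 19.5 on the right of DG, U = G + 19.5·(0.7705, 0.6374) = (34.19, 47.85). Then |TU| = |U − T| = 58.80.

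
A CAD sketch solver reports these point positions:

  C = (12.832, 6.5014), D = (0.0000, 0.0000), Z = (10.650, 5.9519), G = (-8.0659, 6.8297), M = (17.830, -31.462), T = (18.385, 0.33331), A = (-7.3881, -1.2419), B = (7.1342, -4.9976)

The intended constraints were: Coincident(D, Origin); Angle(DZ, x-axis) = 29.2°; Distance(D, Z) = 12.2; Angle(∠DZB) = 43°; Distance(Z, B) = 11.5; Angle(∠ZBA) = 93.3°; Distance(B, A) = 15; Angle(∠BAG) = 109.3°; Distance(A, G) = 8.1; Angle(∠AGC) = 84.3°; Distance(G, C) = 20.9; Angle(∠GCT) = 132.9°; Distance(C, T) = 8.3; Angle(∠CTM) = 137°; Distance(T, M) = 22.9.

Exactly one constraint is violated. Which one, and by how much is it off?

Distance(T, M) = 22.9 — off by 8.90.

D = (0.00, 0.00) ✓; DZ at 29.20° ✓; |DZ| = 12.20 ✓; ∠DZB = 43.00° ✓; |ZB| = 11.50 ✓; ∠ZBA = 93.30° ✓; |BA| = 15.00 ✓; ∠BAG = 109.3° ✓; |AG| = 8.100 ✓; ∠AGC = 84.30° ✓; |GC| = 20.90 ✓; ∠GCT = 132.9° ✓; |CT| = 8.299 ✓; ∠CTM = 137.0° ✓; |TM| = 31.80 ✗.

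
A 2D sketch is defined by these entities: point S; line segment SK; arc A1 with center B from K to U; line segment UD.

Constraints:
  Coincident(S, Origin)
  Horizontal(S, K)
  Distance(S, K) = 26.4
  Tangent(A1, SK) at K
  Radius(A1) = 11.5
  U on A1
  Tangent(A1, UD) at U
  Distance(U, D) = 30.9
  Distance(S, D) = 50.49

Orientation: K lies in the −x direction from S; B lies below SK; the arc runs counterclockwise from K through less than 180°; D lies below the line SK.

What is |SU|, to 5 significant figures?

40.295

S is at the origin; S and K share the same y with |SK| = 26.4 and K on the −x side, so K = (-26.400, 0.0000). A1 meets SK tangentially, so BK is at right angles to SK, so B = K + (0, -11.5) = (-26.400, -11.500). Since BU ⟂ UD (tangency), |BD| = √(11.5² + 30.9²) = 32.971 regardless of where U sits on A1. So D lies on both circle(S, 50.49) and circle(B, 32.971); the below-SK intersection is D = (-24.062, -44.388). U is the foot of the tangent from D: U = (-36.866, -16.265).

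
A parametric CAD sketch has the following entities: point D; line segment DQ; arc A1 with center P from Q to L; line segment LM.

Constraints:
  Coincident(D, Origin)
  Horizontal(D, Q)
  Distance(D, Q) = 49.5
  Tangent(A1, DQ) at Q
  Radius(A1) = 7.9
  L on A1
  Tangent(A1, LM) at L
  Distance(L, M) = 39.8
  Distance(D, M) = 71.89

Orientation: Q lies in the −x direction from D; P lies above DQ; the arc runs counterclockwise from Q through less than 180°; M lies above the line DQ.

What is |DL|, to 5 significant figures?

43.136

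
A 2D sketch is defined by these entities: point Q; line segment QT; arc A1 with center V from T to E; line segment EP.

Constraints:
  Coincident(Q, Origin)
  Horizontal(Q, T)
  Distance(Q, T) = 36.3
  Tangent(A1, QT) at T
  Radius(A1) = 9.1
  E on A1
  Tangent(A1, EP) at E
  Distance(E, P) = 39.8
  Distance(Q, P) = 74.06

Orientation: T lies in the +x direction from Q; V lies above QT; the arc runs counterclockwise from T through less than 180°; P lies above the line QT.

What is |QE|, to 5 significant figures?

44.828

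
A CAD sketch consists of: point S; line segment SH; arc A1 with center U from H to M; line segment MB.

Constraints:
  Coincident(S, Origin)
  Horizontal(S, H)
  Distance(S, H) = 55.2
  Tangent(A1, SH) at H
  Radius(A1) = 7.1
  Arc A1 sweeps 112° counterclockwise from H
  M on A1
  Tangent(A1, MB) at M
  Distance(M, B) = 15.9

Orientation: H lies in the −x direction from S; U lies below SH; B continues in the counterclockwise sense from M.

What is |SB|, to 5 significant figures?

60.967

S is at the origin; SH is horizontal with |SH| = 55.2 and H on the −x side, so H = (-55.200, 0.0000). A1 meets SH tangentially, so UH is at right angles to SH, so U = H + (0, -7.1) = (-55.200, -7.1000). On A1, H sits at bearing 90° from U; a 112° counterclockwise sweep puts M at bearing 202°, so M = U + 7.1·(cos 202°, sin 202°) = (-61.783, -9.7597). Since A1 is tangent to MB there, UM ⟂ MB, so MB runs along (−sin 202°, cos 202°); with |MB| = 15.9, B = (-55.827, -24.502). Then |SB| = |B − S| = 60.967.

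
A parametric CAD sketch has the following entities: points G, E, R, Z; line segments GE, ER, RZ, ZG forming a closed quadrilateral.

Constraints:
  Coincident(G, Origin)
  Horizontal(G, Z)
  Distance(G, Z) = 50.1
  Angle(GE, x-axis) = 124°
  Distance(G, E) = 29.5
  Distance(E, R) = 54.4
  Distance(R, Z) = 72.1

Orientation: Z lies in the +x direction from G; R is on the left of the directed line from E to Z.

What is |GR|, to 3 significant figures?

68.1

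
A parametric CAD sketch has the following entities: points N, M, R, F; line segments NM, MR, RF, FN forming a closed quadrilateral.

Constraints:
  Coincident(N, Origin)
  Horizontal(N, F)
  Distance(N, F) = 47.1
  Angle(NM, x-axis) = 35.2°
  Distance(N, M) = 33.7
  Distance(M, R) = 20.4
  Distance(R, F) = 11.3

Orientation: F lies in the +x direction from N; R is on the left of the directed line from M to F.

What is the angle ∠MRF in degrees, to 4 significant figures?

118.0°

Checks: |MR| = 20.40 ✓; |RF| = 11.30 ✓.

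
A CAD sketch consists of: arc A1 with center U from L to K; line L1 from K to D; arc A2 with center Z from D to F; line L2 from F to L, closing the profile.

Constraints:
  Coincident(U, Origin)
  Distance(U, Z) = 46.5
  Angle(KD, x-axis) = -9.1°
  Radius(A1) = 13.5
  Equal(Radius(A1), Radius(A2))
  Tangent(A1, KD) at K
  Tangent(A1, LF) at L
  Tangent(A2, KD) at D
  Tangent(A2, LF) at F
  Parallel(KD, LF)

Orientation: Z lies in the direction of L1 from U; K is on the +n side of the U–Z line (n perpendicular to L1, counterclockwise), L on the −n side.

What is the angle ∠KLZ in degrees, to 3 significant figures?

73.8°

The slot axis is L1's direction at -9.1°, so u = (cos -9.1°, sin -9.1°) = (0.987, -0.158) and n = (−sin -9.1°, cos -9.1°) = (0.158, 0.987). U is at the origin and Z lies 46.5 along u from U, so Z = 46.5·u = (45.9, -7.35). Tangency of A1 to both parallel lines with radius 13.5 puts K and L at U ± 13.5·n: K = (2.14, 13.3), L = (-2.14, -13.3). Then cos ∠KLZ = LK·LZ / (|LK||LZ|), giving 73.8°.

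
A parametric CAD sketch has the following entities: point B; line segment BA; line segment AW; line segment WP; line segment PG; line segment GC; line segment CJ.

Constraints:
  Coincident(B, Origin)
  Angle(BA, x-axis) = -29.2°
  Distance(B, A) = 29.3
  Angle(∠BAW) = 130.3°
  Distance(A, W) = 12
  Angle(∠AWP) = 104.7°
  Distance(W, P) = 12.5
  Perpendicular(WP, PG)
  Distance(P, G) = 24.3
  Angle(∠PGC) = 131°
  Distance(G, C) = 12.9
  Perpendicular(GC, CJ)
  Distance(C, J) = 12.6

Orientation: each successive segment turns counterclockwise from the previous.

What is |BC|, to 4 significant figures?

11.36

WP is perpendicular to PG, so PG runs at -174.2°; with |PG| = 24.3, G = (11.38, -0.1115). ∠PGC = 131.0° gives GC at -125.2° from the x-axis; with |GC| = 12.9, C = (3.942, -10.65). Then |BC| = |C − B| = 11.36.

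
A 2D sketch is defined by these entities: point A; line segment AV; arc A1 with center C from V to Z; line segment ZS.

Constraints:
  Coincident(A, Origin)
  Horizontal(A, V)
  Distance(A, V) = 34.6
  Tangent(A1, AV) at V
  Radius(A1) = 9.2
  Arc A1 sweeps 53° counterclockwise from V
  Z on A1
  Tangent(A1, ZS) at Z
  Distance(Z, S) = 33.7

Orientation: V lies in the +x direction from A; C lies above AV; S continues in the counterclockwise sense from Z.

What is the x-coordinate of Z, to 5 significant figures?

41.947

A1 meets AV tangentially, so CV is at right angles to AV, so C = V + (0, 9.2) = (34.600, 9.2000). On A1, V sits at bearing -90° from C; a 53° counterclockwise sweep puts Z at bearing -37°, so Z = C + 9.2·(cos -37°, sin -37°) = (41.947, 3.6633). So Z.x = 41.947.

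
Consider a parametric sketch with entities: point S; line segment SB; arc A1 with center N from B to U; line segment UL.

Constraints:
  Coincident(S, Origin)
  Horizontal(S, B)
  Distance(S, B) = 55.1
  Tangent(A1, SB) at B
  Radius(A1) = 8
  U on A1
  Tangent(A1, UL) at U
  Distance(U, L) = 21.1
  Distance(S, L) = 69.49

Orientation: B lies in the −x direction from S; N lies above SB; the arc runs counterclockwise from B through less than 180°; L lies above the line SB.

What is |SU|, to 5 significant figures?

50.882

Checks: |NU| = 8.000 ✓; ∠(NU, UL) = 90.00° ✓; |UL| = 21.10 ✓; |SL| = 69.49 ✓.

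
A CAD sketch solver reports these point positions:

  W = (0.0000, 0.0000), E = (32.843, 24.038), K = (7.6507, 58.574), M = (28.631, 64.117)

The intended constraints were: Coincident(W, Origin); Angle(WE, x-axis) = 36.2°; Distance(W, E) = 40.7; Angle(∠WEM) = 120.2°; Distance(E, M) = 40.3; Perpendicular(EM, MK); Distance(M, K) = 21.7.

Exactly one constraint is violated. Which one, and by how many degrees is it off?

Perpendicular(EM, MK) — off by 8.80°.

W = (0.00, 0.00) ✓; WE at 36.20° ✓; |WE| = 40.70 ✓; ∠WEM = 120.2° ✓; |EM| = 40.30 ✓; ∠(EM, MK) = 98.80° ✗; |MK| = 21.70 ✓.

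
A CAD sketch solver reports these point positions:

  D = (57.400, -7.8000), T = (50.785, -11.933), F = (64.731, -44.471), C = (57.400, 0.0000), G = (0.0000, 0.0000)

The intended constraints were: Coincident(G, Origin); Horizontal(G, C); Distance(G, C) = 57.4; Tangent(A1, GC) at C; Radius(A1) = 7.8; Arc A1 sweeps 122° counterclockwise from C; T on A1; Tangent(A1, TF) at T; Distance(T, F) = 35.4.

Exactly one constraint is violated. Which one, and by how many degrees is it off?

Tangent(A1, TF) at T — off by 8.80°.

G = (0.00, 0.00) ✓; G.y = 0.00, C.y = 0.00 ✓; |GC| = 57.40 ✓; ∠(DC, CG) = 90.00° ✓; |DC| = 7.800 ✓; bearing(D→T) − bearing(D→C) = 122.0° ✓; |DT| = 7.800 ✓; ∠(DT, TF) = 98.80° ✗; |TF| = 35.40 ✓.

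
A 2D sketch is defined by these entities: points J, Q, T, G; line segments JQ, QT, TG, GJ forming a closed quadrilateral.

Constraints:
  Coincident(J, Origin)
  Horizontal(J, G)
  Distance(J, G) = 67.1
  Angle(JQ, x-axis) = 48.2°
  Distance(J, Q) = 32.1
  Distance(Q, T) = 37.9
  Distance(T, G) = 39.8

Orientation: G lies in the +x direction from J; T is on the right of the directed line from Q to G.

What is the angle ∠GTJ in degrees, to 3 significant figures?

137°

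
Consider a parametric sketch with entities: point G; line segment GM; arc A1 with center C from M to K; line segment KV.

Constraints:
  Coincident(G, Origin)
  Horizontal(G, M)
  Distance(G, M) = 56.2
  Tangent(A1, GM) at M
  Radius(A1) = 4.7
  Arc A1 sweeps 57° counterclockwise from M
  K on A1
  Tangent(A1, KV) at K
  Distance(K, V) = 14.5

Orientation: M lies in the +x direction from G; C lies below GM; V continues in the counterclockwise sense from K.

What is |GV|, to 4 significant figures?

46.61

G is at the origin; G and M share the same y with |GM| = 56.2 and M on the +x side, so M = (56.20, 0.000). Since A1 is tangent to GM there, CM ⟂ GM, so C = M + (0, -4.7) = (56.20, -4.700). On A1, M sits at bearing 90° from C; a 57° counterclockwise sweep puts K at bearing 147°, so K = C + 4.7·(cos 147°, sin 147°) = (52.26, -2.140). Since A1 is tangent to KV there, CK ⟂ KV, so KV runs along (−sin 147°, cos 147°); with |KV| = 14.5, V = (44.36, -14.30). Then |GV| = |V − G| = 46.61.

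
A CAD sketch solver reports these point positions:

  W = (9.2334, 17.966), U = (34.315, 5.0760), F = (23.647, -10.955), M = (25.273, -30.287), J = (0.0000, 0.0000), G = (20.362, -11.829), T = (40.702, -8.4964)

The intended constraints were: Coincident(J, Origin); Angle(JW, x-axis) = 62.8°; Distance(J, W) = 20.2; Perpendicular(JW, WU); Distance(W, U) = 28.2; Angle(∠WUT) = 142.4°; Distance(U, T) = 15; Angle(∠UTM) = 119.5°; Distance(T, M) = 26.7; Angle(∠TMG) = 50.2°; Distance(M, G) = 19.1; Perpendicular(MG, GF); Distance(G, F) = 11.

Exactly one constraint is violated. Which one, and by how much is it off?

Distance(G, F) = 11 — off by 7.60.

J = (0.00, 0.00) ✓; JW at 62.80° ✓; |JW| = 20.20 ✓; ∠(JW, WU) = 90.00° ✓; |WU| = 28.20 ✓; ∠WUT = 142.4° ✓; |UT| = 15.00 ✓; ∠UTM = 119.5° ✓; |TM| = 26.70 ✓; ∠TMG = 50.20° ✓; |MG| = 19.10 ✓; ∠(MG, GF) = 90.00° ✓; |GF| = 3.399 ✗.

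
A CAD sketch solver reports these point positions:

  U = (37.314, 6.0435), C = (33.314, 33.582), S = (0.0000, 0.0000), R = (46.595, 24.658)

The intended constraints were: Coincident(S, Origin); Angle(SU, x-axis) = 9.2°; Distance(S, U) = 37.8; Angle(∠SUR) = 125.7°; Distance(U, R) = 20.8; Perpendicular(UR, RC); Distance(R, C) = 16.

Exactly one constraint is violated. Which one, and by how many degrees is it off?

Perpendicular(UR, RC) — off by 7.40°.

S = (0.00, 0.00) ✓; SU at 9.200° ✓; |SU| = 37.80 ✓; ∠SUR = 125.7° ✓; |UR| = 20.80 ✓; ∠(UR, RC) = 82.60° ✗; |RC| = 16.00 ✓.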